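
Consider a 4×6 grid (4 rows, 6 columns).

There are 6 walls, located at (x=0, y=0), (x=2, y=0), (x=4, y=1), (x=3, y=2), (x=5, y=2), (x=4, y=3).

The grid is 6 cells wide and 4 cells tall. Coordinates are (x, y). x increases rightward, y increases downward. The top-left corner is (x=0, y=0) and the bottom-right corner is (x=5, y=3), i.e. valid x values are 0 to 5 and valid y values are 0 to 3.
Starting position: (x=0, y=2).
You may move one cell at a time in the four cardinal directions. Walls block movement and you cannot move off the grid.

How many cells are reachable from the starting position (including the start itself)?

Answer: Reachable cells: 16

Derivation:
BFS flood-fill from (x=0, y=2):
  Distance 0: (x=0, y=2)
  Distance 1: (x=0, y=1), (x=1, y=2), (x=0, y=3)
  Distance 2: (x=1, y=1), (x=2, y=2), (x=1, y=3)
  Distance 3: (x=1, y=0), (x=2, y=1), (x=2, y=3)
  Distance 4: (x=3, y=1), (x=3, y=3)
  Distance 5: (x=3, y=0)
  Distance 6: (x=4, y=0)
  Distance 7: (x=5, y=0)
  Distance 8: (x=5, y=1)
Total reachable: 16 (grid has 18 open cells total)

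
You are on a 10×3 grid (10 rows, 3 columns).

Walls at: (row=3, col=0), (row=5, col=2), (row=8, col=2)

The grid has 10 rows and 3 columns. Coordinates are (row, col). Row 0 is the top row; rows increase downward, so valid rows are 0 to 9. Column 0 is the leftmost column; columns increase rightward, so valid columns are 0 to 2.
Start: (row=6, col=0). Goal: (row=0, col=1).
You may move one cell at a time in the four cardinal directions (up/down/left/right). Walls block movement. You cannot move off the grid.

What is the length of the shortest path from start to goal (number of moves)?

Answer: Shortest path length: 7

Derivation:
BFS from (row=6, col=0) until reaching (row=0, col=1):
  Distance 0: (row=6, col=0)
  Distance 1: (row=5, col=0), (row=6, col=1), (row=7, col=0)
  Distance 2: (row=4, col=0), (row=5, col=1), (row=6, col=2), (row=7, col=1), (row=8, col=0)
  Distance 3: (row=4, col=1), (row=7, col=2), (row=8, col=1), (row=9, col=0)
  Distance 4: (row=3, col=1), (row=4, col=2), (row=9, col=1)
  Distance 5: (row=2, col=1), (row=3, col=2), (row=9, col=2)
  Distance 6: (row=1, col=1), (row=2, col=0), (row=2, col=2)
  Distance 7: (row=0, col=1), (row=1, col=0), (row=1, col=2)  <- goal reached here
One shortest path (7 moves): (row=6, col=0) -> (row=6, col=1) -> (row=5, col=1) -> (row=4, col=1) -> (row=3, col=1) -> (row=2, col=1) -> (row=1, col=1) -> (row=0, col=1)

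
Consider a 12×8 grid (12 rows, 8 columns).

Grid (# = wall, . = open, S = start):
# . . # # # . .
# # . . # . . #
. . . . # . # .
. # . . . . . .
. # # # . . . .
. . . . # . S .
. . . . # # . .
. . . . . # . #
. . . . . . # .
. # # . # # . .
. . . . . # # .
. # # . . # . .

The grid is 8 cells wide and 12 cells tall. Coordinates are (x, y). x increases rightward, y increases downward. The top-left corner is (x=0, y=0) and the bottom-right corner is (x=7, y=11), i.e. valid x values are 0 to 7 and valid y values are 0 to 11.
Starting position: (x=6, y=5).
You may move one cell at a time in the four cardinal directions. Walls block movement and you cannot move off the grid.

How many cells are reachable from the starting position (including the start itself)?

Answer: Reachable cells: 61

Derivation:
BFS flood-fill from (x=6, y=5):
  Distance 0: (x=6, y=5)
  Distance 1: (x=6, y=4), (x=5, y=5), (x=7, y=5), (x=6, y=6)
  Distance 2: (x=6, y=3), (x=5, y=4), (x=7, y=4), (x=7, y=6), (x=6, y=7)
  Distance 3: (x=5, y=3), (x=7, y=3), (x=4, y=4)
  Distance 4: (x=5, y=2), (x=7, y=2), (x=4, y=3)
  Distance 5: (x=5, y=1), (x=3, y=3)
  Distance 6: (x=6, y=1), (x=3, y=2), (x=2, y=3)
  Distance 7: (x=6, y=0), (x=3, y=1), (x=2, y=2)
  Distance 8: (x=7, y=0), (x=2, y=1), (x=1, y=2)
  Distance 9: (x=2, y=0), (x=0, y=2)
  Distance 10: (x=1, y=0), (x=0, y=3)
  Distance 11: (x=0, y=4)
  Distance 12: (x=0, y=5)
  Distance 13: (x=1, y=5), (x=0, y=6)
  Distance 14: (x=2, y=5), (x=1, y=6), (x=0, y=7)
  Distance 15: (x=3, y=5), (x=2, y=6), (x=1, y=7), (x=0, y=8)
  Distance 16: (x=3, y=6), (x=2, y=7), (x=1, y=8), (x=0, y=9)
  Distance 17: (x=3, y=7), (x=2, y=8), (x=0, y=10)
  Distance 18: (x=4, y=7), (x=3, y=8), (x=1, y=10), (x=0, y=11)
  Distance 19: (x=4, y=8), (x=3, y=9), (x=2, y=10)
  Distance 20: (x=5, y=8), (x=3, y=10)
  Distance 21: (x=4, y=10), (x=3, y=11)
  Distance 22: (x=4, y=11)
Total reachable: 61 (grid has 67 open cells total)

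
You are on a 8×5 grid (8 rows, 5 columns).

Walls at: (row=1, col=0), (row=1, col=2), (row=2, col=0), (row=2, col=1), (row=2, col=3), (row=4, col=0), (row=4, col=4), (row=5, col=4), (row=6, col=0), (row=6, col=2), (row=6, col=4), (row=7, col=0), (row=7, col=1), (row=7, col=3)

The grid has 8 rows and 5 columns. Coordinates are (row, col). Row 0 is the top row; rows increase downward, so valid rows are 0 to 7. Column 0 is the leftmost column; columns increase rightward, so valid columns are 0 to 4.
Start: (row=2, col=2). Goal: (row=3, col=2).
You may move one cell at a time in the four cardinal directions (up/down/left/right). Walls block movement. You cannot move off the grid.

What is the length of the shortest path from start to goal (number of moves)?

BFS from (row=2, col=2) until reaching (row=3, col=2):
  Distance 0: (row=2, col=2)
  Distance 1: (row=3, col=2)  <- goal reached here
One shortest path (1 moves): (row=2, col=2) -> (row=3, col=2)

Answer: Shortest path length: 1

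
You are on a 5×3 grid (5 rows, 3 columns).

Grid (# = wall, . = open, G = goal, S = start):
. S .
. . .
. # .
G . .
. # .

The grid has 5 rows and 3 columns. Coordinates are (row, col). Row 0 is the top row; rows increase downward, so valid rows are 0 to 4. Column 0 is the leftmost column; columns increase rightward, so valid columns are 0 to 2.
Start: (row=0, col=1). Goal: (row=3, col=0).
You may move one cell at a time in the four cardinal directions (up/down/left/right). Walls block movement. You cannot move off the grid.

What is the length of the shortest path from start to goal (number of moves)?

Answer: Shortest path length: 4

Derivation:
BFS from (row=0, col=1) until reaching (row=3, col=0):
  Distance 0: (row=0, col=1)
  Distance 1: (row=0, col=0), (row=0, col=2), (row=1, col=1)
  Distance 2: (row=1, col=0), (row=1, col=2)
  Distance 3: (row=2, col=0), (row=2, col=2)
  Distance 4: (row=3, col=0), (row=3, col=2)  <- goal reached here
One shortest path (4 moves): (row=0, col=1) -> (row=0, col=0) -> (row=1, col=0) -> (row=2, col=0) -> (row=3, col=0)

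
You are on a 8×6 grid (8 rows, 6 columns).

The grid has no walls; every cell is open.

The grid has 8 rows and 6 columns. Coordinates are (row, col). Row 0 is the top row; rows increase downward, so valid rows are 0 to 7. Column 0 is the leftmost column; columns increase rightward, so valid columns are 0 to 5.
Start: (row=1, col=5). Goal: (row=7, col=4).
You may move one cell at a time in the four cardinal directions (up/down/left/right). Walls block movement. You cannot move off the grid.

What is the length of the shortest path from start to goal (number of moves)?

BFS from (row=1, col=5) until reaching (row=7, col=4):
  Distance 0: (row=1, col=5)
  Distance 1: (row=0, col=5), (row=1, col=4), (row=2, col=5)
  Distance 2: (row=0, col=4), (row=1, col=3), (row=2, col=4), (row=3, col=5)
  Distance 3: (row=0, col=3), (row=1, col=2), (row=2, col=3), (row=3, col=4), (row=4, col=5)
  Distance 4: (row=0, col=2), (row=1, col=1), (row=2, col=2), (row=3, col=3), (row=4, col=4), (row=5, col=5)
  Distance 5: (row=0, col=1), (row=1, col=0), (row=2, col=1), (row=3, col=2), (row=4, col=3), (row=5, col=4), (row=6, col=5)
  Distance 6: (row=0, col=0), (row=2, col=0), (row=3, col=1), (row=4, col=2), (row=5, col=3), (row=6, col=4), (row=7, col=5)
  Distance 7: (row=3, col=0), (row=4, col=1), (row=5, col=2), (row=6, col=3), (row=7, col=4)  <- goal reached here
One shortest path (7 moves): (row=1, col=5) -> (row=1, col=4) -> (row=2, col=4) -> (row=3, col=4) -> (row=4, col=4) -> (row=5, col=4) -> (row=6, col=4) -> (row=7, col=4)

Answer: Shortest path length: 7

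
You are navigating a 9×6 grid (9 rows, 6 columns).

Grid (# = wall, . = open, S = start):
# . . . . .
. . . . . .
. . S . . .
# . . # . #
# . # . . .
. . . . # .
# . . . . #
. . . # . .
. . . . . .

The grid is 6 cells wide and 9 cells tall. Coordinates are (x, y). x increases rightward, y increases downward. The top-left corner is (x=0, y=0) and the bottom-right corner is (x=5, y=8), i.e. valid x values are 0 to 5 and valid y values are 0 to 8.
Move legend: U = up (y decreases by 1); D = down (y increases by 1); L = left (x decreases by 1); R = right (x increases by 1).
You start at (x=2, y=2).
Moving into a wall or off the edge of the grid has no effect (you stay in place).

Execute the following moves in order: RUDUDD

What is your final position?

Answer: Final position: (x=3, y=2)

Derivation:
Start: (x=2, y=2)
  R (right): (x=2, y=2) -> (x=3, y=2)
  U (up): (x=3, y=2) -> (x=3, y=1)
  D (down): (x=3, y=1) -> (x=3, y=2)
  U (up): (x=3, y=2) -> (x=3, y=1)
  D (down): (x=3, y=1) -> (x=3, y=2)
  D (down): blocked, stay at (x=3, y=2)
Final: (x=3, y=2)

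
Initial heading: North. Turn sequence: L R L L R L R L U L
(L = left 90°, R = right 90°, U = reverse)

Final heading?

Answer: Final heading: West

Derivation:
Start: North
  L (left (90° counter-clockwise)) -> West
  R (right (90° clockwise)) -> North
  L (left (90° counter-clockwise)) -> West
  L (left (90° counter-clockwise)) -> South
  R (right (90° clockwise)) -> West
  L (left (90° counter-clockwise)) -> South
  R (right (90° clockwise)) -> West
  L (left (90° counter-clockwise)) -> South
  U (U-turn (180°)) -> North
  L (left (90° counter-clockwise)) -> West
Final: West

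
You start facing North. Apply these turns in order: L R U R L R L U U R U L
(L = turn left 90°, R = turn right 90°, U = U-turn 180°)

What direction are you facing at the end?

Start: North
  L (left (90° counter-clockwise)) -> West
  R (right (90° clockwise)) -> North
  U (U-turn (180°)) -> South
  R (right (90° clockwise)) -> West
  L (left (90° counter-clockwise)) -> South
  R (right (90° clockwise)) -> West
  L (left (90° counter-clockwise)) -> South
  U (U-turn (180°)) -> North
  U (U-turn (180°)) -> South
  R (right (90° clockwise)) -> West
  U (U-turn (180°)) -> East
  L (left (90° counter-clockwise)) -> North
Final: North

Answer: Final heading: North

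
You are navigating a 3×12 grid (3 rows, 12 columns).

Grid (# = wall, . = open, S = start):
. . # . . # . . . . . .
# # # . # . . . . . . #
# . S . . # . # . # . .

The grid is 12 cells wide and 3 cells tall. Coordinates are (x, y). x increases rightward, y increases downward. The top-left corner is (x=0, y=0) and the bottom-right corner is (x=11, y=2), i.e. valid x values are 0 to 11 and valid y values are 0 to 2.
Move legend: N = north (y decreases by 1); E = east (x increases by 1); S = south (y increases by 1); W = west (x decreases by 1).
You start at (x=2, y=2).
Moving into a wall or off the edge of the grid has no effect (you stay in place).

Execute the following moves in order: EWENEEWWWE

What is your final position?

Answer: Final position: (x=3, y=1)

Derivation:
Start: (x=2, y=2)
  E (east): (x=2, y=2) -> (x=3, y=2)
  W (west): (x=3, y=2) -> (x=2, y=2)
  E (east): (x=2, y=2) -> (x=3, y=2)
  N (north): (x=3, y=2) -> (x=3, y=1)
  E (east): blocked, stay at (x=3, y=1)
  E (east): blocked, stay at (x=3, y=1)
  [×3]W (west): blocked, stay at (x=3, y=1)
  E (east): blocked, stay at (x=3, y=1)
Final: (x=3, y=1)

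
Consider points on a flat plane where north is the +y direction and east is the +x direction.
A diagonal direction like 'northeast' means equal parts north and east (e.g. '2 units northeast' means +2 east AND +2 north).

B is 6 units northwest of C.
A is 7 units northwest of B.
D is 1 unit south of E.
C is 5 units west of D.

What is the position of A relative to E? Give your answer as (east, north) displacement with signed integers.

Answer: A is at (east=-18, north=12) relative to E.

Derivation:
Place E at the origin (east=0, north=0).
  D is 1 unit south of E: delta (east=+0, north=-1); D at (east=0, north=-1).
  C is 5 units west of D: delta (east=-5, north=+0); C at (east=-5, north=-1).
  B is 6 units northwest of C: delta (east=-6, north=+6); B at (east=-11, north=5).
  A is 7 units northwest of B: delta (east=-7, north=+7); A at (east=-18, north=12).
Therefore A relative to E: (east=-18, north=12).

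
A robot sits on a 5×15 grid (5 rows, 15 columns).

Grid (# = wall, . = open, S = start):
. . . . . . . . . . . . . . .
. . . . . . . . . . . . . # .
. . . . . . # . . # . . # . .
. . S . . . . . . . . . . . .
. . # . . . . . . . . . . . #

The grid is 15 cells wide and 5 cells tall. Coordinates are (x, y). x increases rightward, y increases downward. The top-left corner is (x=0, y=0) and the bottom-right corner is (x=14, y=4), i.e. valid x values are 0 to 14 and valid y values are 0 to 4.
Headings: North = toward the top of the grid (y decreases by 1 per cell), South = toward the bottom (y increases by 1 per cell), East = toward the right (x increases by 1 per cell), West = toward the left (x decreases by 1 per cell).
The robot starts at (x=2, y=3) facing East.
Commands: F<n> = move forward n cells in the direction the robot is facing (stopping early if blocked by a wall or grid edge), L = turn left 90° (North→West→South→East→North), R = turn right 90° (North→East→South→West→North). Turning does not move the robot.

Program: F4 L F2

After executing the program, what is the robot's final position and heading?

Start: (x=2, y=3), facing East
  F4: move forward 4, now at (x=6, y=3)
  L: turn left, now facing North
  F2: move forward 0/2 (blocked), now at (x=6, y=3)
Final: (x=6, y=3), facing North

Answer: Final position: (x=6, y=3), facing North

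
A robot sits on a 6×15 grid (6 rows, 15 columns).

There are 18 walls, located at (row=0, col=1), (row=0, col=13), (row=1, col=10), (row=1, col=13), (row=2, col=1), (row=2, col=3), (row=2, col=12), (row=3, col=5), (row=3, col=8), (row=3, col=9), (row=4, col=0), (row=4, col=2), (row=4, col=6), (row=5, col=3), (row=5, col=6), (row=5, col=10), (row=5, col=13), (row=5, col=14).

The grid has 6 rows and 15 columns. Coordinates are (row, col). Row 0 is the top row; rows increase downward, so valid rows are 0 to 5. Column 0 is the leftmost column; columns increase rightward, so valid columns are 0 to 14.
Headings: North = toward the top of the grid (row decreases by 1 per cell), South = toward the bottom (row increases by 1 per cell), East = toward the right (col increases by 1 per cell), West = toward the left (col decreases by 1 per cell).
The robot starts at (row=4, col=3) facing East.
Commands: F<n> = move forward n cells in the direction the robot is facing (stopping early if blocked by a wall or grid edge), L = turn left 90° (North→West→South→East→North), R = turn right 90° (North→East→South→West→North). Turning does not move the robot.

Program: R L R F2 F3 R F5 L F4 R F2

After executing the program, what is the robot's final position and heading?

Answer: Final position: (row=4, col=3), facing West

Derivation:
Start: (row=4, col=3), facing East
  R: turn right, now facing South
  L: turn left, now facing East
  R: turn right, now facing South
  F2: move forward 0/2 (blocked), now at (row=4, col=3)
  F3: move forward 0/3 (blocked), now at (row=4, col=3)
  R: turn right, now facing West
  F5: move forward 0/5 (blocked), now at (row=4, col=3)
  L: turn left, now facing South
  F4: move forward 0/4 (blocked), now at (row=4, col=3)
  R: turn right, now facing West
  F2: move forward 0/2 (blocked), now at (row=4, col=3)
Final: (row=4, col=3), facing West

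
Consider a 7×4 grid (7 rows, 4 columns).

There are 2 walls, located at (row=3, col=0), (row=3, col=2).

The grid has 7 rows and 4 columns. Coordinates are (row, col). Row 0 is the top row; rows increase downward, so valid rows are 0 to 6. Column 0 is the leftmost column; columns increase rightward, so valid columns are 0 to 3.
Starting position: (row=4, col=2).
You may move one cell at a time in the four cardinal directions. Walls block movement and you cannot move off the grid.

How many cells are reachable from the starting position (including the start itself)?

Answer: Reachable cells: 26

Derivation:
BFS flood-fill from (row=4, col=2):
  Distance 0: (row=4, col=2)
  Distance 1: (row=4, col=1), (row=4, col=3), (row=5, col=2)
  Distance 2: (row=3, col=1), (row=3, col=3), (row=4, col=0), (row=5, col=1), (row=5, col=3), (row=6, col=2)
  Distance 3: (row=2, col=1), (row=2, col=3), (row=5, col=0), (row=6, col=1), (row=6, col=3)
  Distance 4: (row=1, col=1), (row=1, col=3), (row=2, col=0), (row=2, col=2), (row=6, col=0)
  Distance 5: (row=0, col=1), (row=0, col=3), (row=1, col=0), (row=1, col=2)
  Distance 6: (row=0, col=0), (row=0, col=2)
Total reachable: 26 (grid has 26 open cells total)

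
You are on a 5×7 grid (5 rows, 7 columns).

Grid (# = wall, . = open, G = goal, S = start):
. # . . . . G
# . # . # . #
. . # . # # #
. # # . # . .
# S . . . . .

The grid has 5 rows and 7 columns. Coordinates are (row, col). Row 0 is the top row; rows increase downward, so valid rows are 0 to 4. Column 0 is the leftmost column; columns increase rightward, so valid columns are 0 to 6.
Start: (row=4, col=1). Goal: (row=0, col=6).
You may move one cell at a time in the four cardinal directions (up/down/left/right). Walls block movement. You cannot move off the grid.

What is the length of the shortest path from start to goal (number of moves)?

BFS from (row=4, col=1) until reaching (row=0, col=6):
  Distance 0: (row=4, col=1)
  Distance 1: (row=4, col=2)
  Distance 2: (row=4, col=3)
  Distance 3: (row=3, col=3), (row=4, col=4)
  Distance 4: (row=2, col=3), (row=4, col=5)
  Distance 5: (row=1, col=3), (row=3, col=5), (row=4, col=6)
  Distance 6: (row=0, col=3), (row=3, col=6)
  Distance 7: (row=0, col=2), (row=0, col=4)
  Distance 8: (row=0, col=5)
  Distance 9: (row=0, col=6), (row=1, col=5)  <- goal reached here
One shortest path (9 moves): (row=4, col=1) -> (row=4, col=2) -> (row=4, col=3) -> (row=3, col=3) -> (row=2, col=3) -> (row=1, col=3) -> (row=0, col=3) -> (row=0, col=4) -> (row=0, col=5) -> (row=0, col=6)

Answer: Shortest path length: 9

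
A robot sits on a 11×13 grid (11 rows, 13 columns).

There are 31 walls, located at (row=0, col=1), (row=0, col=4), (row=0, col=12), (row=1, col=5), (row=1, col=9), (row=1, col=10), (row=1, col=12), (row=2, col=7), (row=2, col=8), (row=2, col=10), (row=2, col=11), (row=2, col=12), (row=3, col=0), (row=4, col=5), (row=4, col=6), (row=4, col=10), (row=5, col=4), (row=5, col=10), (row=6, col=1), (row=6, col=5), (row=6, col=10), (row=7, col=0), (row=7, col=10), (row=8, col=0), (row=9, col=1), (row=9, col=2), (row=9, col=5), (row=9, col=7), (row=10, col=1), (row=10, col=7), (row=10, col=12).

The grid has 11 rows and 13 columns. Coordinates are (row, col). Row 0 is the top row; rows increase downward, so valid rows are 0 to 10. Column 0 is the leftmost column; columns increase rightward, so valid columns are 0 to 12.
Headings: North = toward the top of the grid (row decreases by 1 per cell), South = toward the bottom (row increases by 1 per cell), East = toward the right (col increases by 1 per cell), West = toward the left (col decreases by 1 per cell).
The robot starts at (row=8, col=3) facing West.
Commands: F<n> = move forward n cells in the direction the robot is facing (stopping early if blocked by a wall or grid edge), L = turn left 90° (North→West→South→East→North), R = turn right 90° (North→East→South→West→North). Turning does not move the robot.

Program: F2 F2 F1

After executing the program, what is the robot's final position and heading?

Start: (row=8, col=3), facing West
  F2: move forward 2, now at (row=8, col=1)
  F2: move forward 0/2 (blocked), now at (row=8, col=1)
  F1: move forward 0/1 (blocked), now at (row=8, col=1)
Final: (row=8, col=1), facing West

Answer: Final position: (row=8, col=1), facing West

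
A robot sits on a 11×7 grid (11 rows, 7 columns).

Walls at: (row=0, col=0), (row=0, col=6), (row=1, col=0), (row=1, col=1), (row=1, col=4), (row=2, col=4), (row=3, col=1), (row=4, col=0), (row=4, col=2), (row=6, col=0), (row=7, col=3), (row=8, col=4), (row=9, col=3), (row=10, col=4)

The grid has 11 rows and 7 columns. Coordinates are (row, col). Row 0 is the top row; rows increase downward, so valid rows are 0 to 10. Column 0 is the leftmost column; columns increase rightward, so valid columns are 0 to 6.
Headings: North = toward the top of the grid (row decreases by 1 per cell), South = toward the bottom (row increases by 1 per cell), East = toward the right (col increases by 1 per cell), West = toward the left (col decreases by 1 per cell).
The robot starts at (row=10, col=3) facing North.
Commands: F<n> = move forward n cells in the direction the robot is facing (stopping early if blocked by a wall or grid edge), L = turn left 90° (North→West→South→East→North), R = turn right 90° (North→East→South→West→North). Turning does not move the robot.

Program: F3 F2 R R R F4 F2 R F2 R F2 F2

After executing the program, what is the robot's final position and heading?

Start: (row=10, col=3), facing North
  F3: move forward 0/3 (blocked), now at (row=10, col=3)
  F2: move forward 0/2 (blocked), now at (row=10, col=3)
  R: turn right, now facing East
  R: turn right, now facing South
  R: turn right, now facing West
  F4: move forward 3/4 (blocked), now at (row=10, col=0)
  F2: move forward 0/2 (blocked), now at (row=10, col=0)
  R: turn right, now facing North
  F2: move forward 2, now at (row=8, col=0)
  R: turn right, now facing East
  F2: move forward 2, now at (row=8, col=2)
  F2: move forward 1/2 (blocked), now at (row=8, col=3)
Final: (row=8, col=3), facing East

Answer: Final position: (row=8, col=3), facing East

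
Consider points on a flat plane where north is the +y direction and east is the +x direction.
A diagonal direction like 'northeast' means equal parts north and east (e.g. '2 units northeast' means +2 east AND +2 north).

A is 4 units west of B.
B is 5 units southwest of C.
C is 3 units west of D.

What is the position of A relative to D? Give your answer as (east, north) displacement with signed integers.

Place D at the origin (east=0, north=0).
  C is 3 units west of D: delta (east=-3, north=+0); C at (east=-3, north=0).
  B is 5 units southwest of C: delta (east=-5, north=-5); B at (east=-8, north=-5).
  A is 4 units west of B: delta (east=-4, north=+0); A at (east=-12, north=-5).
Therefore A relative to D: (east=-12, north=-5).

Answer: A is at (east=-12, north=-5) relative to D.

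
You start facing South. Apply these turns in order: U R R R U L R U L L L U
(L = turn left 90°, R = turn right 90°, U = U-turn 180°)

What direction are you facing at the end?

Start: South
  U (U-turn (180°)) -> North
  R (right (90° clockwise)) -> East
  R (right (90° clockwise)) -> South
  R (right (90° clockwise)) -> West
  U (U-turn (180°)) -> East
  L (left (90° counter-clockwise)) -> North
  R (right (90° clockwise)) -> East
  U (U-turn (180°)) -> West
  L (left (90° counter-clockwise)) -> South
  L (left (90° counter-clockwise)) -> East
  L (left (90° counter-clockwise)) -> North
  U (U-turn (180°)) -> South
Final: South

Answer: Final heading: South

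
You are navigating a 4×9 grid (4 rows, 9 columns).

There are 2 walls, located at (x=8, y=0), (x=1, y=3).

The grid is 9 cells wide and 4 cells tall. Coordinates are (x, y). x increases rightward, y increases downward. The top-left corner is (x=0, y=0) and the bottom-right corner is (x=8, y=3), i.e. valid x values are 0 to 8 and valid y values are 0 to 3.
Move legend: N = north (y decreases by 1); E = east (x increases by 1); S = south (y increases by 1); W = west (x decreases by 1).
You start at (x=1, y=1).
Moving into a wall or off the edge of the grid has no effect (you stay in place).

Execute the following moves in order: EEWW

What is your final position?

Answer: Final position: (x=1, y=1)

Derivation:
Start: (x=1, y=1)
  E (east): (x=1, y=1) -> (x=2, y=1)
  E (east): (x=2, y=1) -> (x=3, y=1)
  W (west): (x=3, y=1) -> (x=2, y=1)
  W (west): (x=2, y=1) -> (x=1, y=1)
Final: (x=1, y=1)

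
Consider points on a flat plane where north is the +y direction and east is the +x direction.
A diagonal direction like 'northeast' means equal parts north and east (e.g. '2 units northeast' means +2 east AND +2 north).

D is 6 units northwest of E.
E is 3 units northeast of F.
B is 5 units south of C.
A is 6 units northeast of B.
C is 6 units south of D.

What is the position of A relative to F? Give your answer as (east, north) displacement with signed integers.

Answer: A is at (east=3, north=4) relative to F.

Derivation:
Place F at the origin (east=0, north=0).
  E is 3 units northeast of F: delta (east=+3, north=+3); E at (east=3, north=3).
  D is 6 units northwest of E: delta (east=-6, north=+6); D at (east=-3, north=9).
  C is 6 units south of D: delta (east=+0, north=-6); C at (east=-3, north=3).
  B is 5 units south of C: delta (east=+0, north=-5); B at (east=-3, north=-2).
  A is 6 units northeast of B: delta (east=+6, north=+6); A at (east=3, north=4).
Therefore A relative to F: (east=3, north=4).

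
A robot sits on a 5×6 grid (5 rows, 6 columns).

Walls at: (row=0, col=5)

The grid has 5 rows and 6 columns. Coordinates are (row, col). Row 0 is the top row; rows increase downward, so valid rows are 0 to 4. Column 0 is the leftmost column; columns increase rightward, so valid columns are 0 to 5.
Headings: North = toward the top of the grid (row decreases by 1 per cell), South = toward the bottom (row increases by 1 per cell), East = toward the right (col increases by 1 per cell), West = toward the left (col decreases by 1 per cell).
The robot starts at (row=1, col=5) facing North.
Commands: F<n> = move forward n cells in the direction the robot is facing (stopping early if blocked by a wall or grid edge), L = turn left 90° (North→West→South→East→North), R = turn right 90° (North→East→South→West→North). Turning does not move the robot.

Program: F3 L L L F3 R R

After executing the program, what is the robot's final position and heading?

Start: (row=1, col=5), facing North
  F3: move forward 0/3 (blocked), now at (row=1, col=5)
  L: turn left, now facing West
  L: turn left, now facing South
  L: turn left, now facing East
  F3: move forward 0/3 (blocked), now at (row=1, col=5)
  R: turn right, now facing South
  R: turn right, now facing West
Final: (row=1, col=5), facing West

Answer: Final position: (row=1, col=5), facing West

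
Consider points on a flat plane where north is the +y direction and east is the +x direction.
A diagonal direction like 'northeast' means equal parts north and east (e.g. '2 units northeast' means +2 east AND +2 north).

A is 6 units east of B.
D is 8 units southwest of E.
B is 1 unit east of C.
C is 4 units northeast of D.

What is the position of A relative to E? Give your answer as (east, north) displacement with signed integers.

Answer: A is at (east=3, north=-4) relative to E.

Derivation:
Place E at the origin (east=0, north=0).
  D is 8 units southwest of E: delta (east=-8, north=-8); D at (east=-8, north=-8).
  C is 4 units northeast of D: delta (east=+4, north=+4); C at (east=-4, north=-4).
  B is 1 unit east of C: delta (east=+1, north=+0); B at (east=-3, north=-4).
  A is 6 units east of B: delta (east=+6, north=+0); A at (east=3, north=-4).
Therefore A relative to E: (east=3, north=-4).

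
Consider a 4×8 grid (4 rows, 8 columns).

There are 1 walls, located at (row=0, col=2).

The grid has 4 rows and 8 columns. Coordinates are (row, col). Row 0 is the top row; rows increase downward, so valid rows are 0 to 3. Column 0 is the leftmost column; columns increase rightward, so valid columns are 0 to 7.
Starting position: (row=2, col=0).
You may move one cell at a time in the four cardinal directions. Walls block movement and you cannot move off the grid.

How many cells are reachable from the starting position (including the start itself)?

Answer: Reachable cells: 31

Derivation:
BFS flood-fill from (row=2, col=0):
  Distance 0: (row=2, col=0)
  Distance 1: (row=1, col=0), (row=2, col=1), (row=3, col=0)
  Distance 2: (row=0, col=0), (row=1, col=1), (row=2, col=2), (row=3, col=1)
  Distance 3: (row=0, col=1), (row=1, col=2), (row=2, col=3), (row=3, col=2)
  Distance 4: (row=1, col=3), (row=2, col=4), (row=3, col=3)
  Distance 5: (row=0, col=3), (row=1, col=4), (row=2, col=5), (row=3, col=4)
  Distance 6: (row=0, col=4), (row=1, col=5), (row=2, col=6), (row=3, col=5)
  Distance 7: (row=0, col=5), (row=1, col=6), (row=2, col=7), (row=3, col=6)
  Distance 8: (row=0, col=6), (row=1, col=7), (row=3, col=7)
  Distance 9: (row=0, col=7)
Total reachable: 31 (grid has 31 open cells total)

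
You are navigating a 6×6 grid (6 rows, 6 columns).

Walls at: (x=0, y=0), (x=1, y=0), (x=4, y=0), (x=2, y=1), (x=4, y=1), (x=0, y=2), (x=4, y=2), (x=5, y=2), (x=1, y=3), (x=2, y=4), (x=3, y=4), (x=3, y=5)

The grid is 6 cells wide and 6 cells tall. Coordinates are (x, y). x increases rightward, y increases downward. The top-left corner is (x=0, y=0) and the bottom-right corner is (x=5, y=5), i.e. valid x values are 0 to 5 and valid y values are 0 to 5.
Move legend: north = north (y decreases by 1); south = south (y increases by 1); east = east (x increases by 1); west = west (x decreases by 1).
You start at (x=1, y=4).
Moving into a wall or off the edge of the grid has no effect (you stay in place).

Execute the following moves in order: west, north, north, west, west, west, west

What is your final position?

Answer: Final position: (x=0, y=3)

Derivation:
Start: (x=1, y=4)
  west (west): (x=1, y=4) -> (x=0, y=4)
  north (north): (x=0, y=4) -> (x=0, y=3)
  north (north): blocked, stay at (x=0, y=3)
  [×4]west (west): blocked, stay at (x=0, y=3)
Final: (x=0, y=3)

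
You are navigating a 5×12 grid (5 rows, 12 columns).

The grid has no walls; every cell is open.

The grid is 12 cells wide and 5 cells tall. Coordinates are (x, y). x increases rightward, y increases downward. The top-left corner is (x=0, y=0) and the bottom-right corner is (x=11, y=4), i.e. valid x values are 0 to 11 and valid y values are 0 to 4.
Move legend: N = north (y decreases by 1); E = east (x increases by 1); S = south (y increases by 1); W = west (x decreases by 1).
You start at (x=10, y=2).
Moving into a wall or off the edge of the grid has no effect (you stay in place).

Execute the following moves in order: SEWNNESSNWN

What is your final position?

Start: (x=10, y=2)
  S (south): (x=10, y=2) -> (x=10, y=3)
  E (east): (x=10, y=3) -> (x=11, y=3)
  W (west): (x=11, y=3) -> (x=10, y=3)
  N (north): (x=10, y=3) -> (x=10, y=2)
  N (north): (x=10, y=2) -> (x=10, y=1)
  E (east): (x=10, y=1) -> (x=11, y=1)
  S (south): (x=11, y=1) -> (x=11, y=2)
  S (south): (x=11, y=2) -> (x=11, y=3)
  N (north): (x=11, y=3) -> (x=11, y=2)
  W (west): (x=11, y=2) -> (x=10, y=2)
  N (north): (x=10, y=2) -> (x=10, y=1)
Final: (x=10, y=1)

Answer: Final position: (x=10, y=1)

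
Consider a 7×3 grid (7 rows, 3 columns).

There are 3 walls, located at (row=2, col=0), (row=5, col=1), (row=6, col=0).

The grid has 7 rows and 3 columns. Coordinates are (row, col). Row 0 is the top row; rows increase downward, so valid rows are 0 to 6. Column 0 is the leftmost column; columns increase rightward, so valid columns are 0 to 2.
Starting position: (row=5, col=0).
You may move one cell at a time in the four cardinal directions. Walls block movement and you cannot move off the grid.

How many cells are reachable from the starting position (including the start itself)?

Answer: Reachable cells: 18

Derivation:
BFS flood-fill from (row=5, col=0):
  Distance 0: (row=5, col=0)
  Distance 1: (row=4, col=0)
  Distance 2: (row=3, col=0), (row=4, col=1)
  Distance 3: (row=3, col=1), (row=4, col=2)
  Distance 4: (row=2, col=1), (row=3, col=2), (row=5, col=2)
  Distance 5: (row=1, col=1), (row=2, col=2), (row=6, col=2)
  Distance 6: (row=0, col=1), (row=1, col=0), (row=1, col=2), (row=6, col=1)
  Distance 7: (row=0, col=0), (row=0, col=2)
Total reachable: 18 (grid has 18 open cells total)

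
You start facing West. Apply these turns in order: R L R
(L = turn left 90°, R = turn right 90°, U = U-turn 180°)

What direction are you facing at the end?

Answer: Final heading: North

Derivation:
Start: West
  R (right (90° clockwise)) -> North
  L (left (90° counter-clockwise)) -> West
  R (right (90° clockwise)) -> North
Final: North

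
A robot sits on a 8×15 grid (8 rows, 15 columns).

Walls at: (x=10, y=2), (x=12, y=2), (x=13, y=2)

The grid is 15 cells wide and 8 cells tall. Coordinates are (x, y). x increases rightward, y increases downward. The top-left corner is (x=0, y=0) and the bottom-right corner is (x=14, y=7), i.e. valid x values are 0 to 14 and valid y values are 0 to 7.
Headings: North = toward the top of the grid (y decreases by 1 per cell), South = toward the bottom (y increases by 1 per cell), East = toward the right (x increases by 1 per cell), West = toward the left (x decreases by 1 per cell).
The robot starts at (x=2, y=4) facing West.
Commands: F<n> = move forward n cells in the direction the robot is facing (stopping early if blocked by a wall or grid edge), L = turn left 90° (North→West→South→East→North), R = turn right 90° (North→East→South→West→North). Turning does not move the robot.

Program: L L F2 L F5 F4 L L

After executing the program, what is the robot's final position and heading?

Answer: Final position: (x=4, y=0), facing South

Derivation:
Start: (x=2, y=4), facing West
  L: turn left, now facing South
  L: turn left, now facing East
  F2: move forward 2, now at (x=4, y=4)
  L: turn left, now facing North
  F5: move forward 4/5 (blocked), now at (x=4, y=0)
  F4: move forward 0/4 (blocked), now at (x=4, y=0)
  L: turn left, now facing West
  L: turn left, now facing South
Final: (x=4, y=0), facing South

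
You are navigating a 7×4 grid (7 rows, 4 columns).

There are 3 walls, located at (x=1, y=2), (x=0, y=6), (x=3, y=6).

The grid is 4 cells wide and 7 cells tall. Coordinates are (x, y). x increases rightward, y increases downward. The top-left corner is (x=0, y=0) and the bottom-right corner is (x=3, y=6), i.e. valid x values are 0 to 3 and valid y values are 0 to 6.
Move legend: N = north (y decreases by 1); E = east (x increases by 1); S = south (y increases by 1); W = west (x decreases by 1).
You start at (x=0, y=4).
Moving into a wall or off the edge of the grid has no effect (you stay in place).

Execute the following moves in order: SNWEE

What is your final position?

Answer: Final position: (x=2, y=4)

Derivation:
Start: (x=0, y=4)
  S (south): (x=0, y=4) -> (x=0, y=5)
  N (north): (x=0, y=5) -> (x=0, y=4)
  W (west): blocked, stay at (x=0, y=4)
  E (east): (x=0, y=4) -> (x=1, y=4)
  E (east): (x=1, y=4) -> (x=2, y=4)
Final: (x=2, y=4)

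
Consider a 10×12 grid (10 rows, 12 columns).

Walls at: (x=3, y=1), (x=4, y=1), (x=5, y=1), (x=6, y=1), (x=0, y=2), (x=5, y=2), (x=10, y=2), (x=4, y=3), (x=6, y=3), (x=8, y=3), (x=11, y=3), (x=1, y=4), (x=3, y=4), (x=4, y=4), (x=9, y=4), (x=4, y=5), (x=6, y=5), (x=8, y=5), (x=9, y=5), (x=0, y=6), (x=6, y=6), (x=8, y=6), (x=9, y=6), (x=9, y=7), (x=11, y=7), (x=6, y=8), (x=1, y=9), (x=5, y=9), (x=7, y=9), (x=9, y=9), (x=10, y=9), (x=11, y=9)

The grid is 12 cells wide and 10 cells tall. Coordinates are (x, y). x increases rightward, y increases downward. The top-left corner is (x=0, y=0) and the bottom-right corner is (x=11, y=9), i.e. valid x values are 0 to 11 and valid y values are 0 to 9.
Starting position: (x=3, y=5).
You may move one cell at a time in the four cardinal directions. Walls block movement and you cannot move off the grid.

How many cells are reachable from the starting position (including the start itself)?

BFS flood-fill from (x=3, y=5):
  Distance 0: (x=3, y=5)
  Distance 1: (x=2, y=5), (x=3, y=6)
  Distance 2: (x=2, y=4), (x=1, y=5), (x=2, y=6), (x=4, y=6), (x=3, y=7)
  Distance 3: (x=2, y=3), (x=0, y=5), (x=1, y=6), (x=5, y=6), (x=2, y=7), (x=4, y=7), (x=3, y=8)
  Distance 4: (x=2, y=2), (x=1, y=3), (x=3, y=3), (x=0, y=4), (x=5, y=5), (x=1, y=7), (x=5, y=7), (x=2, y=8), (x=4, y=8), (x=3, y=9)
  Distance 5: (x=2, y=1), (x=1, y=2), (x=3, y=2), (x=0, y=3), (x=5, y=4), (x=0, y=7), (x=6, y=7), (x=1, y=8), (x=5, y=8), (x=2, y=9), (x=4, y=9)
  Distance 6: (x=2, y=0), (x=1, y=1), (x=4, y=2), (x=5, y=3), (x=6, y=4), (x=7, y=7), (x=0, y=8)
  Distance 7: (x=1, y=0), (x=3, y=0), (x=0, y=1), (x=7, y=4), (x=7, y=6), (x=8, y=7), (x=7, y=8), (x=0, y=9)
  Distance 8: (x=0, y=0), (x=4, y=0), (x=7, y=3), (x=8, y=4), (x=7, y=5), (x=8, y=8)
  Distance 9: (x=5, y=0), (x=7, y=2), (x=9, y=8), (x=8, y=9)
  Distance 10: (x=6, y=0), (x=7, y=1), (x=6, y=2), (x=8, y=2), (x=10, y=8)
  Distance 11: (x=7, y=0), (x=8, y=1), (x=9, y=2), (x=10, y=7), (x=11, y=8)
  Distance 12: (x=8, y=0), (x=9, y=1), (x=9, y=3), (x=10, y=6)
  Distance 13: (x=9, y=0), (x=10, y=1), (x=10, y=3), (x=10, y=5), (x=11, y=6)
  Distance 14: (x=10, y=0), (x=11, y=1), (x=10, y=4), (x=11, y=5)
  Distance 15: (x=11, y=0), (x=11, y=2), (x=11, y=4)
Total reachable: 87 (grid has 88 open cells total)

Answer: Reachable cells: 87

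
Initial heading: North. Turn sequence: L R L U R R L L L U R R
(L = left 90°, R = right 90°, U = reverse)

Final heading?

Start: North
  L (left (90° counter-clockwise)) -> West
  R (right (90° clockwise)) -> North
  L (left (90° counter-clockwise)) -> West
  U (U-turn (180°)) -> East
  R (right (90° clockwise)) -> South
  R (right (90° clockwise)) -> West
  L (left (90° counter-clockwise)) -> South
  L (left (90° counter-clockwise)) -> East
  L (left (90° counter-clockwise)) -> North
  U (U-turn (180°)) -> South
  R (right (90° clockwise)) -> West
  R (right (90° clockwise)) -> North
Final: North

Answer: Final heading: North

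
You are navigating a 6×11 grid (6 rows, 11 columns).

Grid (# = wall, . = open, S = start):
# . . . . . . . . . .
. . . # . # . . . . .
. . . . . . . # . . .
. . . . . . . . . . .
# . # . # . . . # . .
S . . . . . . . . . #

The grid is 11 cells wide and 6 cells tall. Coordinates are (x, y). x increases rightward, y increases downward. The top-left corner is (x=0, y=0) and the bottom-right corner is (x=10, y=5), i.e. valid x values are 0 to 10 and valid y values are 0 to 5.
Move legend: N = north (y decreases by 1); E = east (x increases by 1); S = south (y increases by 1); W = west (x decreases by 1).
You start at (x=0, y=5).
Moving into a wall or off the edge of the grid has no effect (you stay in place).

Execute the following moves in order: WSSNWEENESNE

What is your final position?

Start: (x=0, y=5)
  W (west): blocked, stay at (x=0, y=5)
  S (south): blocked, stay at (x=0, y=5)
  S (south): blocked, stay at (x=0, y=5)
  N (north): blocked, stay at (x=0, y=5)
  W (west): blocked, stay at (x=0, y=5)
  E (east): (x=0, y=5) -> (x=1, y=5)
  E (east): (x=1, y=5) -> (x=2, y=5)
  N (north): blocked, stay at (x=2, y=5)
  E (east): (x=2, y=5) -> (x=3, y=5)
  S (south): blocked, stay at (x=3, y=5)
  N (north): (x=3, y=5) -> (x=3, y=4)
  E (east): blocked, stay at (x=3, y=4)
Final: (x=3, y=4)

Answer: Final position: (x=3, y=4)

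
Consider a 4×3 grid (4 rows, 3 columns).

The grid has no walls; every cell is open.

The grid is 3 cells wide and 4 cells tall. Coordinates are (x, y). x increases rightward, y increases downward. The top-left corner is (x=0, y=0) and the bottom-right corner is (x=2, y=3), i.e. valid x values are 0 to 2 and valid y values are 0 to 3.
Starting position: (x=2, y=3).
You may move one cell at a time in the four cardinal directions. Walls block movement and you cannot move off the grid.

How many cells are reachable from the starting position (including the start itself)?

Answer: Reachable cells: 12

Derivation:
BFS flood-fill from (x=2, y=3):
  Distance 0: (x=2, y=3)
  Distance 1: (x=2, y=2), (x=1, y=3)
  Distance 2: (x=2, y=1), (x=1, y=2), (x=0, y=3)
  Distance 3: (x=2, y=0), (x=1, y=1), (x=0, y=2)
  Distance 4: (x=1, y=0), (x=0, y=1)
  Distance 5: (x=0, y=0)
Total reachable: 12 (grid has 12 open cells total)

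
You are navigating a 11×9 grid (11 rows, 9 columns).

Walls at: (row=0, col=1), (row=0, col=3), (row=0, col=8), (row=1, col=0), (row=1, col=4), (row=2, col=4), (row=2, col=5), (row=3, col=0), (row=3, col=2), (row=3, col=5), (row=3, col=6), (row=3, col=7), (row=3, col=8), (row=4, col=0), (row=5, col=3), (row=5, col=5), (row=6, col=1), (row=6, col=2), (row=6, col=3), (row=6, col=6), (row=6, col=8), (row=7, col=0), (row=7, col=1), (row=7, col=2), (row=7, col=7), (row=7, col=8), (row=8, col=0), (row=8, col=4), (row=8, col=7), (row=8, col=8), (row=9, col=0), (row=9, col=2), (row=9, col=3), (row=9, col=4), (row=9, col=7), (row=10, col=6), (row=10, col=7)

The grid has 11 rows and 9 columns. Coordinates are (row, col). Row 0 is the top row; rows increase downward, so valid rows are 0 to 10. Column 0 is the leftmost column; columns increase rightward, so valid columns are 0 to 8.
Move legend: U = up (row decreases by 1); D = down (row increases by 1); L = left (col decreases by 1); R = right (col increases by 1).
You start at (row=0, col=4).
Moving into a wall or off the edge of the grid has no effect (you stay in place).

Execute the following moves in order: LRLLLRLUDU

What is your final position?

Answer: Final position: (row=0, col=4)

Derivation:
Start: (row=0, col=4)
  L (left): blocked, stay at (row=0, col=4)
  R (right): (row=0, col=4) -> (row=0, col=5)
  L (left): (row=0, col=5) -> (row=0, col=4)
  L (left): blocked, stay at (row=0, col=4)
  L (left): blocked, stay at (row=0, col=4)
  R (right): (row=0, col=4) -> (row=0, col=5)
  L (left): (row=0, col=5) -> (row=0, col=4)
  U (up): blocked, stay at (row=0, col=4)
  D (down): blocked, stay at (row=0, col=4)
  U (up): blocked, stay at (row=0, col=4)
Final: (row=0, col=4)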